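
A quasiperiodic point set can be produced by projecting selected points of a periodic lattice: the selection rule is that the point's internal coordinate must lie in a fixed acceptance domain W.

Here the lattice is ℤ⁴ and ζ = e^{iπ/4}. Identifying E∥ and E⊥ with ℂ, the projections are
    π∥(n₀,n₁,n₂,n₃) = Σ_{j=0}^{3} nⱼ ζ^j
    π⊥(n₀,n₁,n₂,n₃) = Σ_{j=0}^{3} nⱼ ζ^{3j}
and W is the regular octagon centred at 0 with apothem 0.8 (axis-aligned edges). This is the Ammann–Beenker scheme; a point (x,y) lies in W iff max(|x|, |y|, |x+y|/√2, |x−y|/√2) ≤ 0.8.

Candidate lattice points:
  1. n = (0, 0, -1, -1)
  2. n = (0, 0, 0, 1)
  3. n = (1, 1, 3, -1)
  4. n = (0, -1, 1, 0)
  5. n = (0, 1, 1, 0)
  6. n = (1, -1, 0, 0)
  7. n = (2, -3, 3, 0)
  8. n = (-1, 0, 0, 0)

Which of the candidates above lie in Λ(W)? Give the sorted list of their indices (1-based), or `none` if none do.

1, 5

Internal map: ζ^{3j} for j=0..3 gives (1,0), (−√2/2,√2/2), (0,−1), (√2/2,√2/2).
#1 (0, 0, -1, -1): internal (-0.70711, 0.29289); octagon support 0.70711 vs apothem 0.8 → ∈ W
#2 (0, 0, 0, 1): internal (0.70711, 0.70711); octagon support 1.00000 vs apothem 0.8 → ∉ W
#3 (1, 1, 3, -1): internal (-0.41421, -3.00000); octagon support 3.00000 vs apothem 0.8 → ∉ W
#4 (0, -1, 1, 0): internal (0.70711, -1.70711); octagon support 1.70711 vs apothem 0.8 → ∉ W
#5 (0, 1, 1, 0): internal (-0.70711, -0.29289); octagon support 0.70711 vs apothem 0.8 → ∈ W
#6 (1, -1, 0, 0): internal (1.70711, -0.70711); octagon support 1.70711 vs apothem 0.8 → ∉ W
#7 (2, -3, 3, 0): internal (4.12132, -5.12132); octagon support 6.53553 vs apothem 0.8 → ∉ W
#8 (-1, 0, 0, 0): internal (-1.00000, 0.00000); octagon support 1.00000 vs apothem 0.8 → ∉ W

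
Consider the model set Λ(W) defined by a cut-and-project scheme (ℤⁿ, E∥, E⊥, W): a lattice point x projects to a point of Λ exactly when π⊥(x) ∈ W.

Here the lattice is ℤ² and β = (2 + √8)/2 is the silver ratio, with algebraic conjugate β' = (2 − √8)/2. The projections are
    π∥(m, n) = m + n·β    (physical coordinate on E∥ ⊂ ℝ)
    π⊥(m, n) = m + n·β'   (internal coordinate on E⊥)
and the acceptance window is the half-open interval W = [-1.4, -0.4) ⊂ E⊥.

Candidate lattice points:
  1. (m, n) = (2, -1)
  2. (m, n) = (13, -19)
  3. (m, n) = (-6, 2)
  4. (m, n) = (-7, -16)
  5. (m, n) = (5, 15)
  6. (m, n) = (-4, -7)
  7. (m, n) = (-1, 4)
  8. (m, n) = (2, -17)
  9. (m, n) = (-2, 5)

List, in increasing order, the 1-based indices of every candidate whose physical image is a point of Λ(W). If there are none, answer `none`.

5, 6

Numerically β ≈ 2.41421 and β' = −1/β ≈ -0.41421.
candidate 1: (m,n)=(2,-1) → π∥ = 2-1·β ≈ -0.41421, π⊥ = 2-1·β' ≈ 2.41421 ∉ [-1.4, -0.4) ⇒ out
candidate 2: (m,n)=(13,-19) → π∥ = 13-19·β ≈ -32.87006, π⊥ = 13-19·β' ≈ 20.87006 ∉ [-1.4, -0.4) ⇒ out
candidate 3: (m,n)=(-6,2) → π∥ = -6+2·β ≈ -1.17157, π⊥ = -6+2·β' ≈ -6.82843 ∉ [-1.4, -0.4) ⇒ out
candidate 4: (m,n)=(-7,-16) → π∥ = -7-16·β ≈ -45.62742, π⊥ = -7-16·β' ≈ -0.37258 ∉ [-1.4, -0.4) ⇒ out
candidate 5: (m,n)=(5,15) → π∥ = 5+15·β ≈ 41.21320, π⊥ = 5+15·β' ≈ -1.21320 ∈ [-1.4, -0.4) ⇒ IN Λ
candidate 6: (m,n)=(-4,-7) → π∥ = -4-7·β ≈ -20.89949, π⊥ = -4-7·β' ≈ -1.10051 ∈ [-1.4, -0.4) ⇒ IN Λ
candidate 7: (m,n)=(-1,4) → π∥ = -1+4·β ≈ 8.65685, π⊥ = -1+4·β' ≈ -2.65685 ∉ [-1.4, -0.4) ⇒ out
candidate 8: (m,n)=(2,-17) → π∥ = 2-17·β ≈ -39.04163, π⊥ = 2-17·β' ≈ 9.04163 ∉ [-1.4, -0.4) ⇒ out
candidate 9: (m,n)=(-2,5) → π∥ = -2+5·β ≈ 10.07107, π⊥ = -2+5·β' ≈ -4.07107 ∉ [-1.4, -0.4) ⇒ out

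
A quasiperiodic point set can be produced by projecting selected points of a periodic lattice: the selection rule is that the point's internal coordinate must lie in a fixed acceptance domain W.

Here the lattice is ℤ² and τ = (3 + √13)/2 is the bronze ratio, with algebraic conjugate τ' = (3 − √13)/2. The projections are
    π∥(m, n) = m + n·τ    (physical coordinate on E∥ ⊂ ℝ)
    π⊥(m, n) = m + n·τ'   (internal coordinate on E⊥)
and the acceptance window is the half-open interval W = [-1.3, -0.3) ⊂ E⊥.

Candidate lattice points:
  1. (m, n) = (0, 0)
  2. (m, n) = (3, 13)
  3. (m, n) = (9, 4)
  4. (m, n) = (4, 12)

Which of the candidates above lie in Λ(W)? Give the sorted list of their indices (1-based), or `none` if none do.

Compute τ' = (3−√13)/2 = -0.3028, so π⊥(m,n) = m -0.3028·n.
candidate 1: (m,n)=(0,0) → π∥ = 0+0·τ ≈ 0.0000, π⊥ = 0+0·τ' ≈ 0.0000 ∉ [-1.3, -0.3) ⇒ out
candidate 2: (m,n)=(3,13) → π∥ = 3+13·τ ≈ 45.9361, π⊥ = 3+13·τ' ≈ -0.9361 ∈ [-1.3, -0.3) ⇒ IN Λ
candidate 3: (m,n)=(9,4) → π∥ = 9+4·τ ≈ 22.2111, π⊥ = 9+4·τ' ≈ 7.7889 ∉ [-1.3, -0.3) ⇒ out
candidate 4: (m,n)=(4,12) → π∥ = 4+12·τ ≈ 43.6333, π⊥ = 4+12·τ' ≈ 0.3667 ∉ [-1.3, -0.3) ⇒ out

2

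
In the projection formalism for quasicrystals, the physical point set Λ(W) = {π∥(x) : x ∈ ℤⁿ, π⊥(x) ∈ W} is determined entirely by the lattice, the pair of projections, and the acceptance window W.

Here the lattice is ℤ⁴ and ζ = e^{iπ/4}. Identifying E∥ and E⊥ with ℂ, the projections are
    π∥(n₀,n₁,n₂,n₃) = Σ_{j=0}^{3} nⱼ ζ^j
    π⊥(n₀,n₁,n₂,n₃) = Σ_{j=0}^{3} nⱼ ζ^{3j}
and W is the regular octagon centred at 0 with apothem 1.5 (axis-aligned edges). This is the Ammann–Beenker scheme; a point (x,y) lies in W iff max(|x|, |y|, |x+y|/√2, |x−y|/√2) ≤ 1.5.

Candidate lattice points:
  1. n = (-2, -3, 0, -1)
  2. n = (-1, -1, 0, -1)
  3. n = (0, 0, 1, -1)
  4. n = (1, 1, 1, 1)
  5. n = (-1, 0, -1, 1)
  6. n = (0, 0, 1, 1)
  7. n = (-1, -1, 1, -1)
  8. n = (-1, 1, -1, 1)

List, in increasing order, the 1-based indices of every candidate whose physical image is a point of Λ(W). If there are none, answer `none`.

Internal map: ζ^{3j} for j=0..3 gives (1,0), (−√2/2,√2/2), (0,−1), (√2/2,√2/2).
candidate 1: n = (-2, -3, 0, -1) → π⊥ ≈ (-0.585786, -2.828427); max(|x|,|y|,|x±y|/√2) = 2.828427 > 1.5 ⇒ ∉ W
candidate 2: n = (-1, -1, 0, -1) → π⊥ ≈ (-1.000000, -1.414214); max(|x|,|y|,|x±y|/√2) = 1.707107 > 1.5 ⇒ ∉ W
candidate 3: n = (0, 0, 1, -1) → π⊥ ≈ (-0.707107, -1.707107); max(|x|,|y|,|x±y|/√2) = 1.707107 > 1.5 ⇒ ∉ W
candidate 4: n = (1, 1, 1, 1) → π⊥ ≈ (+1.000000, +0.414214); max(|x|,|y|,|x±y|/√2) = 1.000000 ≤ 1.5 ⇒ ∈ W
candidate 5: n = (-1, 0, -1, 1) → π⊥ ≈ (-0.292893, +1.707107); max(|x|,|y|,|x±y|/√2) = 1.707107 > 1.5 ⇒ ∉ W
candidate 6: n = (0, 0, 1, 1) → π⊥ ≈ (+0.707107, -0.292893); max(|x|,|y|,|x±y|/√2) = 0.707107 ≤ 1.5 ⇒ ∈ W
candidate 7: n = (-1, -1, 1, -1) → π⊥ ≈ (-1.000000, -2.414214); max(|x|,|y|,|x±y|/√2) = 2.414214 > 1.5 ⇒ ∉ W
candidate 8: n = (-1, 1, -1, 1) → π⊥ ≈ (-1.000000, +2.414214); max(|x|,|y|,|x±y|/√2) = 2.414214 > 1.5 ⇒ ∉ W

4, 6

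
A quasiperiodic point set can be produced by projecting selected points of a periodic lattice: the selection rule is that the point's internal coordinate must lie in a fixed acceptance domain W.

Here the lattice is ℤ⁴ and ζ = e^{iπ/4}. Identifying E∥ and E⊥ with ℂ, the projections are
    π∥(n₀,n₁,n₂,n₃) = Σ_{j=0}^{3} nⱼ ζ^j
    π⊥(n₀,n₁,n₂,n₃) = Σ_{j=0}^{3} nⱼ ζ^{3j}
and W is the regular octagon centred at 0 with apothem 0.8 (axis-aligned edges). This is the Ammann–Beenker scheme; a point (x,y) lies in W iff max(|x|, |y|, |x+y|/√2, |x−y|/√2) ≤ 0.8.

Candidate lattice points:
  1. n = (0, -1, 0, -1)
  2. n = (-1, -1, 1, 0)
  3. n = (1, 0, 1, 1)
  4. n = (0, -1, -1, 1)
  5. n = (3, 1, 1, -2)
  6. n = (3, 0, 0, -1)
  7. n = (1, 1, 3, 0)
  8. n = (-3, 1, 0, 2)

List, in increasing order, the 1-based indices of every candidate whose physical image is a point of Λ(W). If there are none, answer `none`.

none

With ζ = e^{iπ/4} the internal vectors are ζ^0,ζ^3,ζ^6,ζ^9.
candidate 1: n = (0, -1, 0, -1) → π⊥ ≈ (+0.000000, -1.414214); max(|x|,|y|,|x±y|/√2) = 1.414214 > 0.8 ⇒ ∉ W
candidate 2: n = (-1, -1, 1, 0) → π⊥ ≈ (-0.292893, -1.707107); max(|x|,|y|,|x±y|/√2) = 1.707107 > 0.8 ⇒ ∉ W
candidate 3: n = (1, 0, 1, 1) → π⊥ ≈ (+1.707107, -0.292893); max(|x|,|y|,|x±y|/√2) = 1.707107 > 0.8 ⇒ ∉ W
candidate 4: n = (0, -1, -1, 1) → π⊥ ≈ (+1.414214, +1.000000); max(|x|,|y|,|x±y|/√2) = 1.707107 > 0.8 ⇒ ∉ W
candidate 5: n = (3, 1, 1, -2) → π⊥ ≈ (+0.878680, -1.707107); max(|x|,|y|,|x±y|/√2) = 1.828427 > 0.8 ⇒ ∉ W
candidate 6: n = (3, 0, 0, -1) → π⊥ ≈ (+2.292893, -0.707107); max(|x|,|y|,|x±y|/√2) = 2.292893 > 0.8 ⇒ ∉ W
candidate 7: n = (1, 1, 3, 0) → π⊥ ≈ (+0.292893, -2.292893); max(|x|,|y|,|x±y|/√2) = 2.292893 > 0.8 ⇒ ∉ W
candidate 8: n = (-3, 1, 0, 2) → π⊥ ≈ (-2.292893, +2.121320); max(|x|,|y|,|x±y|/√2) = 3.121320 > 0.8 ⇒ ∉ W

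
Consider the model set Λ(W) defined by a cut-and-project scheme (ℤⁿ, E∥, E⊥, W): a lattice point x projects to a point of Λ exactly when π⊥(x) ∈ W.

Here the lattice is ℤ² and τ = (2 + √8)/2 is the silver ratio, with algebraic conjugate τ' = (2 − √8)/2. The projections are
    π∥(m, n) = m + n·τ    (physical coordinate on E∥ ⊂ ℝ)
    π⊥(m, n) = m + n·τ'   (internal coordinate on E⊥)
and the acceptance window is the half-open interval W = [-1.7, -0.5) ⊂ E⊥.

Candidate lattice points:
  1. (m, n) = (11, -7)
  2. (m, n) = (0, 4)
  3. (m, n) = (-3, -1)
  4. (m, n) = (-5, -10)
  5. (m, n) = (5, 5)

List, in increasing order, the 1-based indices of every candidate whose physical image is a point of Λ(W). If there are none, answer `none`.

2, 4

τ' = (2−√8)/2 ≈ -0.414214.
#1 (11,-7): internal coord 11 + (-7)·τ' = +13.899495; +13.899495 ∉ [-1.7, -0.5) → out
#2 (0,4): internal coord 0 + (4)·τ' = -1.656854; -1.656854 ∈ [-1.7, -0.5) → IN Λ
#3 (-3,-1): internal coord -3 + (-1)·τ' = -2.585786; -2.585786 ∉ [-1.7, -0.5) → out
#4 (-5,-10): internal coord -5 + (-10)·τ' = -0.857864; -0.857864 ∈ [-1.7, -0.5) → IN Λ
#5 (5,5): internal coord 5 + (5)·τ' = +2.928932; +2.928932 ∉ [-1.7, -0.5) → out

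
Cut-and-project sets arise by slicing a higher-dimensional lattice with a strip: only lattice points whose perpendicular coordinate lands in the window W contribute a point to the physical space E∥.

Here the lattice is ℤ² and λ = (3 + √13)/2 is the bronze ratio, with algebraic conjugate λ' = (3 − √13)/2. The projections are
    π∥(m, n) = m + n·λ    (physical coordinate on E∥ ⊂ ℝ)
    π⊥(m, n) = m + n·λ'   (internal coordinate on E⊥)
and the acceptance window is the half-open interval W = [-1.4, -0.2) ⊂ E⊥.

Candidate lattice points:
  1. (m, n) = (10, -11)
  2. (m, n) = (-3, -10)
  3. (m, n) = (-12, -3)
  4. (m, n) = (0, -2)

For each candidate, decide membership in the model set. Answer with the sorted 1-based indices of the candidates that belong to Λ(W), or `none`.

none

Compute λ' = (3−√13)/2 = -0.3028, so π⊥(m,n) = m -0.3028·n.
#1 (10,-11): internal coord 10 + (-11)·λ' = +13.3305; +13.3305 ∉ [-1.4, -0.2) → out
#2 (-3,-10): internal coord -3 + (-10)·λ' = +0.0278; +0.0278 ∉ [-1.4, -0.2) → out
#3 (-12,-3): internal coord -12 + (-3)·λ' = -11.0917; -11.0917 ∉ [-1.4, -0.2) → out
#4 (0,-2): internal coord 0 + (-2)·λ' = +0.6056; +0.6056 ∉ [-1.4, -0.2) → out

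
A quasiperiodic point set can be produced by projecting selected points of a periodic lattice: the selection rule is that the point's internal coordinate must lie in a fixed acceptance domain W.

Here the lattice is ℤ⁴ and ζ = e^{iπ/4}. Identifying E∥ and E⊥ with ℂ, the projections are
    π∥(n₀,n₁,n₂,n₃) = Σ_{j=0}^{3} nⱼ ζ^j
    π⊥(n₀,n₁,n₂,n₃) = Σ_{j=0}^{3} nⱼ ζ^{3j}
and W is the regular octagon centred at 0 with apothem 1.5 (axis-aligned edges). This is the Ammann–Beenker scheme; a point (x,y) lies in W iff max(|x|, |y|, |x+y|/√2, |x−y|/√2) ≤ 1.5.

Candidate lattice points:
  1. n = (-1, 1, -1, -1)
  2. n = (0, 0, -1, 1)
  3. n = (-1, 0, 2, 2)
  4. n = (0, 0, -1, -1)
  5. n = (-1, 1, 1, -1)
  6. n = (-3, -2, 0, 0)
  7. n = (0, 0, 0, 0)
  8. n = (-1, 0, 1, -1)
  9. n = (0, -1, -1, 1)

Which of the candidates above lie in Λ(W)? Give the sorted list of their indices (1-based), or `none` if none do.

π⊥(n) = n₀ + n₁ζ³ + n₂ζ⁶ + n₃ζ⁹ where ζ = e^{iπ/4}.
#1 (-1, 1, -1, -1): internal (-2.414214, 1.000000); octagon support 2.414214 vs apothem 1.5 → ∉ W
#2 (0, 0, -1, 1): internal (0.707107, 1.707107); octagon support 1.707107 vs apothem 1.5 → ∉ W
#3 (-1, 0, 2, 2): internal (0.414214, -0.585786); octagon support 0.707107 vs apothem 1.5 → ∈ W
#4 (0, 0, -1, -1): internal (-0.707107, 0.292893); octagon support 0.707107 vs apothem 1.5 → ∈ W
#5 (-1, 1, 1, -1): internal (-2.414214, -1.000000); octagon support 2.414214 vs apothem 1.5 → ∉ W
#6 (-3, -2, 0, 0): internal (-1.585786, -1.414214); octagon support 2.121320 vs apothem 1.5 → ∉ W
#7 (0, 0, 0, 0): internal (0.000000, 0.000000); octagon support 0.000000 vs apothem 1.5 → ∈ W
#8 (-1, 0, 1, -1): internal (-1.707107, -1.707107); octagon support 2.414214 vs apothem 1.5 → ∉ W
#9 (0, -1, -1, 1): internal (1.414214, 1.000000); octagon support 1.707107 vs apothem 1.5 → ∉ W

3, 4, 7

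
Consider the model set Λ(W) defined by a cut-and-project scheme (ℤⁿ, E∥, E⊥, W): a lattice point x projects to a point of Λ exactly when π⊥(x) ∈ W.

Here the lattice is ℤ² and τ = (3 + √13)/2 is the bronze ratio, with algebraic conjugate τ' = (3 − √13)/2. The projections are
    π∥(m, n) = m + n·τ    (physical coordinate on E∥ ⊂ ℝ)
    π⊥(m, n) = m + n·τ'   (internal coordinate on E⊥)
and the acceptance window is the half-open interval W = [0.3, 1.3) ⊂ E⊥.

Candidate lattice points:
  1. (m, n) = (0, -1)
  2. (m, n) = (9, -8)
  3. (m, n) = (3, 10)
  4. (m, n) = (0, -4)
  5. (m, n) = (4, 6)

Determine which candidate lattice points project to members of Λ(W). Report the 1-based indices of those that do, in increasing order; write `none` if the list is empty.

Numerically τ ≈ 3.3028 and τ' = −1/τ ≈ -0.3028.
#1 (0,-1): internal coord 0 + (-1)·τ' = +0.3028; +0.3028 ∈ [0.3, 1.3) → IN Λ
#2 (9,-8): internal coord 9 + (-8)·τ' = +11.4222; +11.4222 ∉ [0.3, 1.3) → out
#3 (3,10): internal coord 3 + (10)·τ' = -0.0278; -0.0278 ∉ [0.3, 1.3) → out
#4 (0,-4): internal coord 0 + (-4)·τ' = +1.2111; +1.2111 ∈ [0.3, 1.3) → IN Λ
#5 (4,6): internal coord 4 + (6)·τ' = +2.1833; +2.1833 ∉ [0.3, 1.3) → out

1, 4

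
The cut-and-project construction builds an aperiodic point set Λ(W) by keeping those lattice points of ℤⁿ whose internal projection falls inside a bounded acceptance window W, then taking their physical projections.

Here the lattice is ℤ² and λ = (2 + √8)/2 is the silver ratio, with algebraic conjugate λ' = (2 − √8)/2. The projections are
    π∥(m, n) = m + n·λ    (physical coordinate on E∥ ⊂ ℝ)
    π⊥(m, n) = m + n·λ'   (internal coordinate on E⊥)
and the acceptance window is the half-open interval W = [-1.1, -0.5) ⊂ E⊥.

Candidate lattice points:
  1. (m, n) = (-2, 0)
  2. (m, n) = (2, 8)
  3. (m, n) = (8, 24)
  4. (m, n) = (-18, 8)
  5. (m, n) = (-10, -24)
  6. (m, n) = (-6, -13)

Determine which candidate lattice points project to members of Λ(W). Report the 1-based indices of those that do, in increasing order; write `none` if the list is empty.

6

Numerically λ ≈ 2.414214 and λ' = −1/λ ≈ -0.414214.
candidate 1: (m,n)=(-2,0) → π∥ = -2+0·λ ≈ -2.000000, π⊥ = -2+0·λ' ≈ -2.000000 ∉ [-1.1, -0.5) ⇒ out
candidate 2: (m,n)=(2,8) → π∥ = 2+8·λ ≈ 21.313708, π⊥ = 2+8·λ' ≈ -1.313708 ∉ [-1.1, -0.5) ⇒ out
candidate 3: (m,n)=(8,24) → π∥ = 8+24·λ ≈ 65.941125, π⊥ = 8+24·λ' ≈ -1.941125 ∉ [-1.1, -0.5) ⇒ out
candidate 4: (m,n)=(-18,8) → π∥ = -18+8·λ ≈ 1.313708, π⊥ = -18+8·λ' ≈ -21.313708 ∉ [-1.1, -0.5) ⇒ out
candidate 5: (m,n)=(-10,-24) → π∥ = -10-24·λ ≈ -67.941125, π⊥ = -10-24·λ' ≈ -0.058875 ∉ [-1.1, -0.5) ⇒ out
candidate 6: (m,n)=(-6,-13) → π∥ = -6-13·λ ≈ -37.384776, π⊥ = -6-13·λ' ≈ -0.615224 ∈ [-1.1, -0.5) ⇒ IN Λ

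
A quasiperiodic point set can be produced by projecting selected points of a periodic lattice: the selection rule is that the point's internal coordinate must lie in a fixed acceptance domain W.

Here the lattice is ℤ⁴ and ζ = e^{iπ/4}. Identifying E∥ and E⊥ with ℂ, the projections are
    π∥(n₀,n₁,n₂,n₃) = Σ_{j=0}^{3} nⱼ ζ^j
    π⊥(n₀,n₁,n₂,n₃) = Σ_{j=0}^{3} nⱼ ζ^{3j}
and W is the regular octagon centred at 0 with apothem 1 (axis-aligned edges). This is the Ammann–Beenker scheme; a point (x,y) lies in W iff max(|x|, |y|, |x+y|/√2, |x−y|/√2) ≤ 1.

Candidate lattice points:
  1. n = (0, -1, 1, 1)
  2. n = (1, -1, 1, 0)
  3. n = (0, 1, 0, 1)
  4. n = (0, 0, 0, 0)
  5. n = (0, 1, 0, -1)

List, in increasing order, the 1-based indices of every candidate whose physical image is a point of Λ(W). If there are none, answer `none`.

4

Internal map: ζ^{3j} for j=0..3 gives (1,0), (−√2/2,√2/2), (0,−1), (√2/2,√2/2).
candidate 1: n = (0, -1, 1, 1) → π⊥ ≈ (+1.4142, -1.0000); max(|x|,|y|,|x±y|/√2) = 1.7071 > 1 ⇒ ∉ W
candidate 2: n = (1, -1, 1, 0) → π⊥ ≈ (+1.7071, -1.7071); max(|x|,|y|,|x±y|/√2) = 2.4142 > 1 ⇒ ∉ W
candidate 3: n = (0, 1, 0, 1) → π⊥ ≈ (+0.0000, +1.4142); max(|x|,|y|,|x±y|/√2) = 1.4142 > 1 ⇒ ∉ W
candidate 4: n = (0, 0, 0, 0) → π⊥ ≈ (+0.0000, +0.0000); max(|x|,|y|,|x±y|/√2) = 0.0000 ≤ 1 ⇒ ∈ W
candidate 5: n = (0, 1, 0, -1) → π⊥ ≈ (-1.4142, +0.0000); max(|x|,|y|,|x±y|/√2) = 1.4142 > 1 ⇒ ∉ W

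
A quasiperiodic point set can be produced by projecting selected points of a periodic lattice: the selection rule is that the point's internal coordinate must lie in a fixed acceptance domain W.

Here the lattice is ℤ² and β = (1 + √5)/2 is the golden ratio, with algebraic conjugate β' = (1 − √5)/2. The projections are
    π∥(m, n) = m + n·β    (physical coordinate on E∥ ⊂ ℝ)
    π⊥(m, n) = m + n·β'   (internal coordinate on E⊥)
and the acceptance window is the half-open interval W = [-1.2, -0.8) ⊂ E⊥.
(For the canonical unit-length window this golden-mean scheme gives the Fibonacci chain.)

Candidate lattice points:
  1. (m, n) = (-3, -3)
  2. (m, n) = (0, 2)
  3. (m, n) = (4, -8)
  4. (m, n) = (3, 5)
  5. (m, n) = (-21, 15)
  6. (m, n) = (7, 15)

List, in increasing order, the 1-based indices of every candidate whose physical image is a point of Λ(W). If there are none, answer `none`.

Compute β' = (1−√5)/2 = -0.618034, so π⊥(m,n) = m -0.618034·n.
candidate 1: (m,n)=(-3,-3) → π∥ = -3-3·β ≈ -7.854102, π⊥ = -3-3·β' ≈ -1.145898 ∈ [-1.2, -0.8) ⇒ IN Λ
candidate 2: (m,n)=(0,2) → π∥ = 0+2·β ≈ 3.236068, π⊥ = 0+2·β' ≈ -1.236068 ∉ [-1.2, -0.8) ⇒ out
candidate 3: (m,n)=(4,-8) → π∥ = 4-8·β ≈ -8.944272, π⊥ = 4-8·β' ≈ 8.944272 ∉ [-1.2, -0.8) ⇒ out
candidate 4: (m,n)=(3,5) → π∥ = 3+5·β ≈ 11.090170, π⊥ = 3+5·β' ≈ -0.090170 ∉ [-1.2, -0.8) ⇒ out
candidate 5: (m,n)=(-21,15) → π∥ = -21+15·β ≈ 3.270510, π⊥ = -21+15·β' ≈ -30.270510 ∉ [-1.2, -0.8) ⇒ out
candidate 6: (m,n)=(7,15) → π∥ = 7+15·β ≈ 31.270510, π⊥ = 7+15·β' ≈ -2.270510 ∉ [-1.2, -0.8) ⇒ out

1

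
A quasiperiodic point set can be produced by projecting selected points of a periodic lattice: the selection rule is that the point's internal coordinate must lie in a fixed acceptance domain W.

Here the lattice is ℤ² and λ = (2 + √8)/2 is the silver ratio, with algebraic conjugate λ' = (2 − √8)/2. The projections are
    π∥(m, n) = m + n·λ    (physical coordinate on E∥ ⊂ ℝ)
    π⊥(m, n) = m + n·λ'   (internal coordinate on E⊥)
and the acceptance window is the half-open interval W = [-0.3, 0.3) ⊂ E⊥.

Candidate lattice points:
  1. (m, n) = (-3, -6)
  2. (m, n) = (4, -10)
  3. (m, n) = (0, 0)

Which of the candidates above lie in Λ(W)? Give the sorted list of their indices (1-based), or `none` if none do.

3

Numerically λ ≈ 2.4142 and λ' = −1/λ ≈ -0.4142.
#1 (-3,-6): internal coord -3 + (-6)·λ' = -0.5147; -0.5147 ∉ [-0.3, 0.3) → out
#2 (4,-10): internal coord 4 + (-10)·λ' = +8.1421; +8.1421 ∉ [-0.3, 0.3) → out
#3 (0,0): internal coord 0 + (0)·λ' = +0.0000; +0.0000 ∈ [-0.3, 0.3) → IN Λ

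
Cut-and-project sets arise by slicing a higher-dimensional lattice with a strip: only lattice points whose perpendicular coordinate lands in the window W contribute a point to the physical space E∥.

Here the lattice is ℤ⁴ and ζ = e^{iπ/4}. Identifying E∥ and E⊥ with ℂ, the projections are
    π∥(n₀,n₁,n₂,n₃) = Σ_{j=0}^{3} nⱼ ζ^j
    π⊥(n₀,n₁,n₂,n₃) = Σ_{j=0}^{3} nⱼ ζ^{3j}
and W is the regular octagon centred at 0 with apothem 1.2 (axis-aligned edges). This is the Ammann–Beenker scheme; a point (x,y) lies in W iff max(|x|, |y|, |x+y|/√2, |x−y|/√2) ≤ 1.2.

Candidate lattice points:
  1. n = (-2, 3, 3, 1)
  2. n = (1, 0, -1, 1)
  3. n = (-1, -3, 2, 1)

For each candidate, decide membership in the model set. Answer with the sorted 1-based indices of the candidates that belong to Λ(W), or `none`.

With ζ = e^{iπ/4} the internal vectors are ζ^0,ζ^3,ζ^6,ζ^9.
#1 (-2, 3, 3, 1): internal (-3.41421, -0.17157); octagon support 3.41421 vs apothem 1.2 → ∉ W
#2 (1, 0, -1, 1): internal (1.70711, 1.70711); octagon support 2.41421 vs apothem 1.2 → ∉ W
#3 (-1, -3, 2, 1): internal (1.82843, -3.41421); octagon support 3.70711 vs apothem 1.2 → ∉ W

none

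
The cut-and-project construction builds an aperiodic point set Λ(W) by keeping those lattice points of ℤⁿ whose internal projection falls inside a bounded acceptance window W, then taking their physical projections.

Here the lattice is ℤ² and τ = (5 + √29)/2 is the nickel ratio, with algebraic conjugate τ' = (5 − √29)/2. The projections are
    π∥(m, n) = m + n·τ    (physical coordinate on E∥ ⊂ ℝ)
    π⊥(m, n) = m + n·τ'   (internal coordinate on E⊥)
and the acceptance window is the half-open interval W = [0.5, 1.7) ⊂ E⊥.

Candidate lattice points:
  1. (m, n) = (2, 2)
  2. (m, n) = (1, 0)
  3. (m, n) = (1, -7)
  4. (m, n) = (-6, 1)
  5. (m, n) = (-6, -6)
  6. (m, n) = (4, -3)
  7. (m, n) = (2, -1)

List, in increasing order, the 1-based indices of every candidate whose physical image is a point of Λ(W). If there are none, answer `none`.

Compute τ' = (5−√29)/2 = -0.19258, so π⊥(m,n) = m -0.19258·n.
#1 (2,2): internal coord 2 + (2)·τ' = +1.61484; +1.61484 ∈ [0.5, 1.7) → IN Λ
#2 (1,0): internal coord 1 + (0)·τ' = +1.00000; +1.00000 ∈ [0.5, 1.7) → IN Λ
#3 (1,-7): internal coord 1 + (-7)·τ' = +2.34808; +2.34808 ∉ [0.5, 1.7) → out
#4 (-6,1): internal coord -6 + (1)·τ' = -6.19258; -6.19258 ∉ [0.5, 1.7) → out
#5 (-6,-6): internal coord -6 + (-6)·τ' = -4.84451; -4.84451 ∉ [0.5, 1.7) → out
#6 (4,-3): internal coord 4 + (-3)·τ' = +4.57775; +4.57775 ∉ [0.5, 1.7) → out
#7 (2,-1): internal coord 2 + (-1)·τ' = +2.19258; +2.19258 ∉ [0.5, 1.7) → out

1, 2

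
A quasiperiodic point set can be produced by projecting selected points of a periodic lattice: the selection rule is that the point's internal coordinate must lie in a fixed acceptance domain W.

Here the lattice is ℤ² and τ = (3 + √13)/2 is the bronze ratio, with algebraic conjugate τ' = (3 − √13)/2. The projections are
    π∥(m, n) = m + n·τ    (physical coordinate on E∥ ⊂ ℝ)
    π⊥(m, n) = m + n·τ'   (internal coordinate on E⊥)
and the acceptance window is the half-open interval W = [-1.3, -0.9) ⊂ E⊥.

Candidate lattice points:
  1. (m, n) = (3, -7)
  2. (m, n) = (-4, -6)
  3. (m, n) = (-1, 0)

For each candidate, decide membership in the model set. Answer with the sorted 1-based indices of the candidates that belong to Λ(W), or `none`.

τ' = (3−√13)/2 ≈ -0.302776.
#1 (3,-7): internal coord 3 + (-7)·τ' = +5.119429; +5.119429 ∉ [-1.3, -0.9) → out
#2 (-4,-6): internal coord -4 + (-6)·τ' = -2.183346; -2.183346 ∉ [-1.3, -0.9) → out
#3 (-1,0): internal coord -1 + (0)·τ' = -1.000000; -1.000000 ∈ [-1.3, -0.9) → IN Λ

3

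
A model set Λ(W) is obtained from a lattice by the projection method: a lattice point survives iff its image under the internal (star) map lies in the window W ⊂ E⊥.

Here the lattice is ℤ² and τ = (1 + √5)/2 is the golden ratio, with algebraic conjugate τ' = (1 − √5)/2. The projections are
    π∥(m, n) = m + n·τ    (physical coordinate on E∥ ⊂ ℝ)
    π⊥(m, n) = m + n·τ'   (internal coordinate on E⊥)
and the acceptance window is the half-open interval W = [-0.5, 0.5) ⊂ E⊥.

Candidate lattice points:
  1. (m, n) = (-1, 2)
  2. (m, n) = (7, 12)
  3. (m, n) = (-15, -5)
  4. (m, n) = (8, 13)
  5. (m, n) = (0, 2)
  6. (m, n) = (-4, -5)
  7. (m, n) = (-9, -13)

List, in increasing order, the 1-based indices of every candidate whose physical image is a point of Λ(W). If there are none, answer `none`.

2, 4

Numerically τ ≈ 1.61803 and τ' = −1/τ ≈ -0.61803.
[1] lift (-1,2): star map gives -2.23607; window check -0.5 ≤ -2.23607 < 0.5 is false → out
[2] lift (7,12): star map gives -0.41641; window check -0.5 ≤ -0.41641 < 0.5 is true → IN Λ
[3] lift (-15,-5): star map gives -11.90983; window check -0.5 ≤ -11.90983 < 0.5 is false → out
[4] lift (8,13): star map gives -0.03444; window check -0.5 ≤ -0.03444 < 0.5 is true → IN Λ
[5] lift (0,2): star map gives -1.23607; window check -0.5 ≤ -1.23607 < 0.5 is false → out
[6] lift (-4,-5): star map gives -0.90983; window check -0.5 ≤ -0.90983 < 0.5 is false → out
[7] lift (-9,-13): star map gives -0.96556; window check -0.5 ≤ -0.96556 < 0.5 is false → out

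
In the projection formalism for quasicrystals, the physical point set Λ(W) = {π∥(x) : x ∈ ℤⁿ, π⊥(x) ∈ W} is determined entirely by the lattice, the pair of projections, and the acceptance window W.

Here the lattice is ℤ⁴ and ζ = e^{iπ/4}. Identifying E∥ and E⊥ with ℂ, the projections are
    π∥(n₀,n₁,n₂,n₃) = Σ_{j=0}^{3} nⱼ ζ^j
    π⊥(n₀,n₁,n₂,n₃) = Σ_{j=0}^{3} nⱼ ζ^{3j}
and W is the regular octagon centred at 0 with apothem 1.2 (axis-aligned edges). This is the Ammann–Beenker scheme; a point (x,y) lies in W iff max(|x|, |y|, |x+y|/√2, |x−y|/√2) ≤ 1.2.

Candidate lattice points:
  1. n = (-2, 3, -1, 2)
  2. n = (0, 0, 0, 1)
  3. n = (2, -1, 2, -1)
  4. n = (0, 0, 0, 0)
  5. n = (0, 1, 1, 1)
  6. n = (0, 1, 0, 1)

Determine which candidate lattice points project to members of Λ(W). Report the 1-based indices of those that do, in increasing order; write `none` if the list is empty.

With ζ = e^{iπ/4} the internal vectors are ζ^0,ζ^3,ζ^6,ζ^9.
candidate 1: n = (-2, 3, -1, 2) → π⊥ ≈ (-2.7071, +4.5355); max(|x|,|y|,|x±y|/√2) = 5.1213 > 1.2 ⇒ ∉ W
candidate 2: n = (0, 0, 0, 1) → π⊥ ≈ (+0.7071, +0.7071); max(|x|,|y|,|x±y|/√2) = 1.0000 ≤ 1.2 ⇒ ∈ W
candidate 3: n = (2, -1, 2, -1) → π⊥ ≈ (+2.0000, -3.4142); max(|x|,|y|,|x±y|/√2) = 3.8284 > 1.2 ⇒ ∉ W
candidate 4: n = (0, 0, 0, 0) → π⊥ ≈ (+0.0000, +0.0000); max(|x|,|y|,|x±y|/√2) = 0.0000 ≤ 1.2 ⇒ ∈ W
candidate 5: n = (0, 1, 1, 1) → π⊥ ≈ (+0.0000, +0.4142); max(|x|,|y|,|x±y|/√2) = 0.4142 ≤ 1.2 ⇒ ∈ W
candidate 6: n = (0, 1, 0, 1) → π⊥ ≈ (+0.0000, +1.4142); max(|x|,|y|,|x±y|/√2) = 1.4142 > 1.2 ⇒ ∉ W

2, 4, 5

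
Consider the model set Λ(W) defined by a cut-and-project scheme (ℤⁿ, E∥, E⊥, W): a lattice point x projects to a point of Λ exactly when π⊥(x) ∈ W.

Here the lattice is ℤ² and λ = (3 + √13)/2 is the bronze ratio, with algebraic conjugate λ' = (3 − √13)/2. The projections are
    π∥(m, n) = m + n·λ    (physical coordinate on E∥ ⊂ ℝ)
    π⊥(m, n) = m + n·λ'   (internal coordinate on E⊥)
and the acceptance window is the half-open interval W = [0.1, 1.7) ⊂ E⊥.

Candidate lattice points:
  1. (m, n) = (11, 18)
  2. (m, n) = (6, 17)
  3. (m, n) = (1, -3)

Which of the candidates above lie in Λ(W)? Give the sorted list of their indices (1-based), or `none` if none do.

2

Compute λ' = (3−√13)/2 = -0.3028, so π⊥(m,n) = m -0.3028·n.
candidate 1: (m,n)=(11,18) → π∥ = 11+18·λ ≈ 70.4500, π⊥ = 11+18·λ' ≈ 5.5500 ∉ [0.1, 1.7) ⇒ out
candidate 2: (m,n)=(6,17) → π∥ = 6+17·λ ≈ 62.1472, π⊥ = 6+17·λ' ≈ 0.8528 ∈ [0.1, 1.7) ⇒ IN Λ
candidate 3: (m,n)=(1,-3) → π∥ = 1-3·λ ≈ -8.9083, π⊥ = 1-3·λ' ≈ 1.9083 ∉ [0.1, 1.7) ⇒ out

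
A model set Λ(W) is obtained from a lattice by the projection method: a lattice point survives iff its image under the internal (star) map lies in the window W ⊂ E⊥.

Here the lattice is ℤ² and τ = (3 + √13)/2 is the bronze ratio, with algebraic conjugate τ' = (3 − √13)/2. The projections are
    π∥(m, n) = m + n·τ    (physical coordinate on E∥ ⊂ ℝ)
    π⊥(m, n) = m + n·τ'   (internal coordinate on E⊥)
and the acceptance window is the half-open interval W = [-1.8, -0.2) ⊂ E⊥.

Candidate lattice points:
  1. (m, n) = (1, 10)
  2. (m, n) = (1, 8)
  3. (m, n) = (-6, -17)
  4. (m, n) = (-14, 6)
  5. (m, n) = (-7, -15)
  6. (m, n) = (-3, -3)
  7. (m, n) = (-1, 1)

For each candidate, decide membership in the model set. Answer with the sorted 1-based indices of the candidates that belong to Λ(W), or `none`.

Compute τ' = (3−√13)/2 = -0.30278, so π⊥(m,n) = m -0.30278·n.
candidate 1: (m,n)=(1,10) → π∥ = 1+10·τ ≈ 34.02776, π⊥ = 1+10·τ' ≈ -2.02776 ∉ [-1.8, -0.2) ⇒ out
candidate 2: (m,n)=(1,8) → π∥ = 1+8·τ ≈ 27.42221, π⊥ = 1+8·τ' ≈ -1.42221 ∈ [-1.8, -0.2) ⇒ IN Λ
candidate 3: (m,n)=(-6,-17) → π∥ = -6-17·τ ≈ -62.14719, π⊥ = -6-17·τ' ≈ -0.85281 ∈ [-1.8, -0.2) ⇒ IN Λ
candidate 4: (m,n)=(-14,6) → π∥ = -14+6·τ ≈ 5.81665, π⊥ = -14+6·τ' ≈ -15.81665 ∉ [-1.8, -0.2) ⇒ out
candidate 5: (m,n)=(-7,-15) → π∥ = -7-15·τ ≈ -56.54163, π⊥ = -7-15·τ' ≈ -2.45837 ∉ [-1.8, -0.2) ⇒ out
candidate 6: (m,n)=(-3,-3) → π∥ = -3-3·τ ≈ -12.90833, π⊥ = -3-3·τ' ≈ -2.09167 ∉ [-1.8, -0.2) ⇒ out
candidate 7: (m,n)=(-1,1) → π∥ = -1+1·τ ≈ 2.30278, π⊥ = -1+1·τ' ≈ -1.30278 ∈ [-1.8, -0.2) ⇒ IN Λ

2, 3, 7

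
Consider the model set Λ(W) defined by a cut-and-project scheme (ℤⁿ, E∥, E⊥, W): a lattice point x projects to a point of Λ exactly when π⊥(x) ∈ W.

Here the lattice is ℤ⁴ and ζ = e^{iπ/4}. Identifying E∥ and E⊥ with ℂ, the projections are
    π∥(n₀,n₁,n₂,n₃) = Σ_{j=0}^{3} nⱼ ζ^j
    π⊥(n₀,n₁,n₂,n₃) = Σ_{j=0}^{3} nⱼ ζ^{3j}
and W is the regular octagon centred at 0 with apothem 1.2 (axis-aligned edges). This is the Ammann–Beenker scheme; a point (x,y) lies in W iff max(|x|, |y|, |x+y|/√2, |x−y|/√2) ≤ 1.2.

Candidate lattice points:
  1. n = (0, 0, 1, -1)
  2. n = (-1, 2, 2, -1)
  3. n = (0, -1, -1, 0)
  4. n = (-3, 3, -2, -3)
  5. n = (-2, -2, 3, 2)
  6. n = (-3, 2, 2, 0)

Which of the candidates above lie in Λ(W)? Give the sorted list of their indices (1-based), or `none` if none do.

With ζ = e^{iπ/4} the internal vectors are ζ^0,ζ^3,ζ^6,ζ^9.
candidate 1: n = (0, 0, 1, -1) → π⊥ ≈ (-0.707107, -1.707107); max(|x|,|y|,|x±y|/√2) = 1.707107 > 1.2 ⇒ ∉ W
candidate 2: n = (-1, 2, 2, -1) → π⊥ ≈ (-3.121320, -1.292893); max(|x|,|y|,|x±y|/√2) = 3.121320 > 1.2 ⇒ ∉ W
candidate 3: n = (0, -1, -1, 0) → π⊥ ≈ (+0.707107, +0.292893); max(|x|,|y|,|x±y|/√2) = 0.707107 ≤ 1.2 ⇒ ∈ W
candidate 4: n = (-3, 3, -2, -3) → π⊥ ≈ (-7.242641, +2.000000); max(|x|,|y|,|x±y|/√2) = 7.242641 > 1.2 ⇒ ∉ W
candidate 5: n = (-2, -2, 3, 2) → π⊥ ≈ (+0.828427, -3.000000); max(|x|,|y|,|x±y|/√2) = 3.000000 > 1.2 ⇒ ∉ W
candidate 6: n = (-3, 2, 2, 0) → π⊥ ≈ (-4.414214, -0.585786); max(|x|,|y|,|x±y|/√2) = 4.414214 > 1.2 ⇒ ∉ W

3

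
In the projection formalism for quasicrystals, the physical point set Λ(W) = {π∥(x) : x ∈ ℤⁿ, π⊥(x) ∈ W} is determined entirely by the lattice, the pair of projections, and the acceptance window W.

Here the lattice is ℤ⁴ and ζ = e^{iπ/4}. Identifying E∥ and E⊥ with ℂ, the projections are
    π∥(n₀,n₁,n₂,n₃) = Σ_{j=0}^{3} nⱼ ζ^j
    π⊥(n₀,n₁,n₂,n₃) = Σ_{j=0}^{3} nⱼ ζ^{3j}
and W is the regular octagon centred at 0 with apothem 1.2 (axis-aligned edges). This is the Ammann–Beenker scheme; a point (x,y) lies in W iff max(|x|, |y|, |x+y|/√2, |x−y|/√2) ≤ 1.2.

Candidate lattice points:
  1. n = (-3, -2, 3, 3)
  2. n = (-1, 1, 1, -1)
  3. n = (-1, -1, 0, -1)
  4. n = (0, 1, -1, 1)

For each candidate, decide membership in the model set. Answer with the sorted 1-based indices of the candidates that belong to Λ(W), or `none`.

Internal map: ζ^{3j} for j=0..3 gives (1,0), (−√2/2,√2/2), (0,−1), (√2/2,√2/2).
#1 (-3, -2, 3, 3): internal (0.53553, -2.29289); octagon support 2.29289 vs apothem 1.2 → ∉ W
#2 (-1, 1, 1, -1): internal (-2.41421, -1.00000); octagon support 2.41421 vs apothem 1.2 → ∉ W
#3 (-1, -1, 0, -1): internal (-1.00000, -1.41421); octagon support 1.70711 vs apothem 1.2 → ∉ W
#4 (0, 1, -1, 1): internal (0.00000, 2.41421); octagon support 2.41421 vs apothem 1.2 → ∉ W

none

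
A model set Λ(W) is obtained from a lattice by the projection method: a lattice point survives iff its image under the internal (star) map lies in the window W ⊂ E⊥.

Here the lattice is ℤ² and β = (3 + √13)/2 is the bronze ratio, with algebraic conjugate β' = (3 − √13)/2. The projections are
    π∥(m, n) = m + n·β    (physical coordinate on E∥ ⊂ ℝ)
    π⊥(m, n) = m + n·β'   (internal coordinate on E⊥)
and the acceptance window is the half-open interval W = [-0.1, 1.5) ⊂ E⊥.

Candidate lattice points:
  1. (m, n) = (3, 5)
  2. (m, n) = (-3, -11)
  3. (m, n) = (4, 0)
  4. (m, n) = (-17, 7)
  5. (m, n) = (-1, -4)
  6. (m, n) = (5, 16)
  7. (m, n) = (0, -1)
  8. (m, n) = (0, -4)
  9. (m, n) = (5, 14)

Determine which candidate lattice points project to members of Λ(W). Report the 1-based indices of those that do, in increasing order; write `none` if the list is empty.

Compute β' = (3−√13)/2 = -0.3028, so π⊥(m,n) = m -0.3028·n.
#1 (3,5): internal coord 3 + (5)·β' = +1.4861; +1.4861 ∈ [-0.1, 1.5) → IN Λ
#2 (-3,-11): internal coord -3 + (-11)·β' = +0.3305; +0.3305 ∈ [-0.1, 1.5) → IN Λ
#3 (4,0): internal coord 4 + (0)·β' = +4.0000; +4.0000 ∉ [-0.1, 1.5) → out
#4 (-17,7): internal coord -17 + (7)·β' = -19.1194; -19.1194 ∉ [-0.1, 1.5) → out
#5 (-1,-4): internal coord -1 + (-4)·β' = +0.2111; +0.2111 ∈ [-0.1, 1.5) → IN Λ
#6 (5,16): internal coord 5 + (16)·β' = +0.1556; +0.1556 ∈ [-0.1, 1.5) → IN Λ
#7 (0,-1): internal coord 0 + (-1)·β' = +0.3028; +0.3028 ∈ [-0.1, 1.5) → IN Λ
#8 (0,-4): internal coord 0 + (-4)·β' = +1.2111; +1.2111 ∈ [-0.1, 1.5) → IN Λ
#9 (5,14): internal coord 5 + (14)·β' = +0.7611; +0.7611 ∈ [-0.1, 1.5) → IN Λ

1, 2, 5, 6, 7, 8, 9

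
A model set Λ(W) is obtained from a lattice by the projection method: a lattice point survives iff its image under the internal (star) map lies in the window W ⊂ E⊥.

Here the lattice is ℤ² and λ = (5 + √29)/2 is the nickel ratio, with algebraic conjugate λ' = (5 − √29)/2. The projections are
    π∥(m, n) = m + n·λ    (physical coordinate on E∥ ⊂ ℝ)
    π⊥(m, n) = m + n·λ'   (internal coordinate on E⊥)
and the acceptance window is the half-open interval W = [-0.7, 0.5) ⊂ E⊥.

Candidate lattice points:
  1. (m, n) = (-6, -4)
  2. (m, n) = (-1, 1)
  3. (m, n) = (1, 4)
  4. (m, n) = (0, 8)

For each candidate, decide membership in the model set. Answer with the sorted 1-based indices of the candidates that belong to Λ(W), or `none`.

λ' = (5−√29)/2 ≈ -0.19258.
candidate 1: (m,n)=(-6,-4) → π∥ = -6-4·λ ≈ -26.77033, π⊥ = -6-4·λ' ≈ -5.22967 ∉ [-0.7, 0.5) ⇒ out
candidate 2: (m,n)=(-1,1) → π∥ = -1+1·λ ≈ 4.19258, π⊥ = -1+1·λ' ≈ -1.19258 ∉ [-0.7, 0.5) ⇒ out
candidate 3: (m,n)=(1,4) → π∥ = 1+4·λ ≈ 21.77033, π⊥ = 1+4·λ' ≈ 0.22967 ∈ [-0.7, 0.5) ⇒ IN Λ
candidate 4: (m,n)=(0,8) → π∥ = 0+8·λ ≈ 41.54066, π⊥ = 0+8·λ' ≈ -1.54066 ∉ [-0.7, 0.5) ⇒ out

3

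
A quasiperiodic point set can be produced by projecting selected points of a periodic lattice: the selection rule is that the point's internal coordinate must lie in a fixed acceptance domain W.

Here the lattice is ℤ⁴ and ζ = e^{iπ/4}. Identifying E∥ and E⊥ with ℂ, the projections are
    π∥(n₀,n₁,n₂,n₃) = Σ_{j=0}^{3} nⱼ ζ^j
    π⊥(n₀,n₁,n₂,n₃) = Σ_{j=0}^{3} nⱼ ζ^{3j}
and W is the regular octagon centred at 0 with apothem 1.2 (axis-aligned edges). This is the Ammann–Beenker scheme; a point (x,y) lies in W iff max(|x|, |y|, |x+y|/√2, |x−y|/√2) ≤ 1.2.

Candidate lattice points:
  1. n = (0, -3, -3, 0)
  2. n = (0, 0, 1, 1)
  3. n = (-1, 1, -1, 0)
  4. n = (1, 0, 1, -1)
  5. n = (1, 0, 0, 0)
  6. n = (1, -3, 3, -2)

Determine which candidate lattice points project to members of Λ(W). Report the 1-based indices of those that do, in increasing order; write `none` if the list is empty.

2, 5

Internal map: ζ^{3j} for j=0..3 gives (1,0), (−√2/2,√2/2), (0,−1), (√2/2,√2/2).
candidate 1: n = (0, -3, -3, 0) → π⊥ ≈ (+2.12132, +0.87868); max(|x|,|y|,|x±y|/√2) = 2.12132 > 1.2 ⇒ ∉ W
candidate 2: n = (0, 0, 1, 1) → π⊥ ≈ (+0.70711, -0.29289); max(|x|,|y|,|x±y|/√2) = 0.70711 ≤ 1.2 ⇒ ∈ W
candidate 3: n = (-1, 1, -1, 0) → π⊥ ≈ (-1.70711, +1.70711); max(|x|,|y|,|x±y|/√2) = 2.41421 > 1.2 ⇒ ∉ W
candidate 4: n = (1, 0, 1, -1) → π⊥ ≈ (+0.29289, -1.70711); max(|x|,|y|,|x±y|/√2) = 1.70711 > 1.2 ⇒ ∉ W
candidate 5: n = (1, 0, 0, 0) → π⊥ ≈ (+1.00000, +0.00000); max(|x|,|y|,|x±y|/√2) = 1.00000 ≤ 1.2 ⇒ ∈ W
candidate 6: n = (1, -3, 3, -2) → π⊥ ≈ (+1.70711, -6.53553); max(|x|,|y|,|x±y|/√2) = 6.53553 > 1.2 ⇒ ∉ W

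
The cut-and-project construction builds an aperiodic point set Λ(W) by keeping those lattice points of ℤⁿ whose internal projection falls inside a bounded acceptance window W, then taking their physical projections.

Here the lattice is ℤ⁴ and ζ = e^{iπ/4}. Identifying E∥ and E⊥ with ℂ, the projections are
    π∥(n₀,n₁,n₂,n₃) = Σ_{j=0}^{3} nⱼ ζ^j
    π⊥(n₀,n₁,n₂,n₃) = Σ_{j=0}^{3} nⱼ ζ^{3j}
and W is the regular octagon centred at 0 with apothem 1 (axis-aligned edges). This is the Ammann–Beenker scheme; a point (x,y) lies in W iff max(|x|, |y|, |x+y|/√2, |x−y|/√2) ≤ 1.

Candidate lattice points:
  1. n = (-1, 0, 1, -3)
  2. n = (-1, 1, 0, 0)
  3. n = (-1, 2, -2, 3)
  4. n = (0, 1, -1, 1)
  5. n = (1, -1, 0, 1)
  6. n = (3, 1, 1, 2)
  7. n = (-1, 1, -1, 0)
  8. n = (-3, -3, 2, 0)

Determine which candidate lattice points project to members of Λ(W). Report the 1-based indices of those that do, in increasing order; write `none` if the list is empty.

With ζ = e^{iπ/4} the internal vectors are ζ^0,ζ^3,ζ^6,ζ^9.
#1 (-1, 0, 1, -3): internal (-3.1213, -3.1213); octagon support 4.4142 vs apothem 1 → ∉ W
#2 (-1, 1, 0, 0): internal (-1.7071, 0.7071); octagon support 1.7071 vs apothem 1 → ∉ W
#3 (-1, 2, -2, 3): internal (-0.2929, 5.5355); octagon support 5.5355 vs apothem 1 → ∉ W
#4 (0, 1, -1, 1): internal (0.0000, 2.4142); octagon support 2.4142 vs apothem 1 → ∉ W
#5 (1, -1, 0, 1): internal (2.4142, 0.0000); octagon support 2.4142 vs apothem 1 → ∉ W
#6 (3, 1, 1, 2): internal (3.7071, 1.1213); octagon support 3.7071 vs apothem 1 → ∉ W
#7 (-1, 1, -1, 0): internal (-1.7071, 1.7071); octagon support 2.4142 vs apothem 1 → ∉ W
#8 (-3, -3, 2, 0): internal (-0.8787, -4.1213); octagon support 4.1213 vs apothem 1 → ∉ W

none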